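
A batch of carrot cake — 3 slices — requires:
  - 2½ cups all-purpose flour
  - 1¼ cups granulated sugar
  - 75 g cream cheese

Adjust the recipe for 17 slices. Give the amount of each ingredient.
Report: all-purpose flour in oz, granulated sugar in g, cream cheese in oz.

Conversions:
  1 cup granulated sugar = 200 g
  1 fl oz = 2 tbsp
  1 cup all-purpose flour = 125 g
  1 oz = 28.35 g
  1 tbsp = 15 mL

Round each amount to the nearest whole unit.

Scaling factor: 17/3.
all-purpose flour: 2.5 cup × 17/3 × 125 g/cup ÷ 28.35 g/oz ≈ 62 oz
granulated sugar: 1.25 cup × 17/3 × 200 g/cup ≈ 1417 g
cream cheese: 75 g × 17/3 ÷ 28.35 g/oz ≈ 15 oz

all-purpose flour: 62 oz; granulated sugar: 1417 g; cream cheese: 15 oz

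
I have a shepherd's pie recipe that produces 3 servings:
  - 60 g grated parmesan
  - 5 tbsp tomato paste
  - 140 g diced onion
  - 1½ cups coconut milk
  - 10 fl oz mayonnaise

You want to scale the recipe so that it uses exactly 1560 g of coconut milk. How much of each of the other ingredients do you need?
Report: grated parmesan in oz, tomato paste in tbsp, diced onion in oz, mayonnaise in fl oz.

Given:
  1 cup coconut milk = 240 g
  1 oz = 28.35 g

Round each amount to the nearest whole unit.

The original recipe has 360 g of coconut milk, so the scaling factor is 1560 ÷ 360 = 13/3.
grated parmesan: 60 g × 13/3 ÷ 28.35 g/oz ≈ 9 oz
tomato paste: 5 tbsp × 13/3 ≈ 22 tbsp
diced onion: 140 g × 13/3 ÷ 28.35 g/oz ≈ 21 oz
mayonnaise: 10 fl oz × 13/3 ≈ 43 fl oz

grated parmesan: 9 oz; tomato paste: 22 tbsp; diced onion: 21 oz; mayonnaise: 43 fl oz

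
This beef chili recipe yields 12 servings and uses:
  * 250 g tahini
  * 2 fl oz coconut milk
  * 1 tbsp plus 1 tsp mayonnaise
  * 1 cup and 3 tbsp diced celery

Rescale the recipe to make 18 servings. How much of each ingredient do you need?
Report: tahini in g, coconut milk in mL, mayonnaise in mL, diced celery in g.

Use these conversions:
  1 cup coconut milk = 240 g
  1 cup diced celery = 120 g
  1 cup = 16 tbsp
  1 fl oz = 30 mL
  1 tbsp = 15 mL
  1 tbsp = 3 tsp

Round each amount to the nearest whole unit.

Scaling factor: 18/12 = 3/2 = 1.5.
tahini: 250 g × 3/2 = 375 g
coconut milk: 2 fl oz × 3/2 × 30 mL/fl oz = 90 mL
mayonnaise: (1 tbsp + 1 tsp = 4/3 tbsp) × 3/2 × 15 mL/tbsp = 30 mL
diced celery: (1 cup + 3 tbsp = 1.1875 cup) × 3/2 × 120 g/cup ≈ 214 g

tahini: 375 g; coconut milk: 90 mL; mayonnaise: 30 mL; diced celery: 214 g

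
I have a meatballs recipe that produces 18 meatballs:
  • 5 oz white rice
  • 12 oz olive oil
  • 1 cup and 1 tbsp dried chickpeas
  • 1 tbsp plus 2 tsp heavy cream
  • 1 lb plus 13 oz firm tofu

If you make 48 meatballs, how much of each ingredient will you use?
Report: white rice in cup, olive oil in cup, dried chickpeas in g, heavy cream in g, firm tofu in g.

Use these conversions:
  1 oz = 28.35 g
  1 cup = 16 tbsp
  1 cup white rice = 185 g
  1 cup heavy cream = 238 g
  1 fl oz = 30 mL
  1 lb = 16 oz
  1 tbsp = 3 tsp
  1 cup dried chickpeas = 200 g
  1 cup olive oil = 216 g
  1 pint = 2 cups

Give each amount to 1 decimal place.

white rice: 2.0 cup; olive oil: 4.2 cup; dried chickpeas: 566.7 g; heavy cream: 66.1 g; firm tofu: 2192.4 g

Scaling factor: 48/18 = 8/3.
white rice: 5 oz × 8/3 × 28.35 g/oz ÷ 185 g/cup ≈ 2.0 cup
olive oil: 12 oz × 8/3 × 28.35 g/oz ÷ 216 g/cup = 4.2 cup
dried chickpeas: (1 cup + 1 tbsp = 1.0625 cup) × 8/3 × 200 g/cup ≈ 566.7 g
heavy cream: (1 tbsp + 2 tsp = 5/3 tbsp) × 8/3 ÷ 16 tbsp/cup × 238 g/cup ≈ 66.1 g
firm tofu: (1 lb + 13 oz = 1.8125 lb) × 8/3 × 16 oz/lb × 28.35 g/oz = 2192.4 g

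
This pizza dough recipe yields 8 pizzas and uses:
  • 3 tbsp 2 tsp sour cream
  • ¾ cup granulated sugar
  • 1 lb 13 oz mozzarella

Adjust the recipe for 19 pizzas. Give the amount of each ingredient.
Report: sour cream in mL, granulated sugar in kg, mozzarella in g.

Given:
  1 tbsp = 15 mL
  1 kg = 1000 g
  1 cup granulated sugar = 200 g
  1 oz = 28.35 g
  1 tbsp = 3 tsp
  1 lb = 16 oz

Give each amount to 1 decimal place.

sour cream: 130.6 mL; granulated sugar: 0.4 kg; mozzarella: 1952.6 g

Scaling factor: 19/8 = 2.375.
sour cream: (3 tbsp + 2 tsp = 11/3 tbsp) × 19/8 × 15 mL/tbsp ≈ 130.6 mL
granulated sugar: 0.75 cup × 19/8 × 200 g/cup ÷ 1000 g/kg ≈ 0.4 kg
mozzarella: (1 lb + 13 oz = 1.8125 lb) × 19/8 × 16 oz/lb × 28.35 g/oz ≈ 1952.6 g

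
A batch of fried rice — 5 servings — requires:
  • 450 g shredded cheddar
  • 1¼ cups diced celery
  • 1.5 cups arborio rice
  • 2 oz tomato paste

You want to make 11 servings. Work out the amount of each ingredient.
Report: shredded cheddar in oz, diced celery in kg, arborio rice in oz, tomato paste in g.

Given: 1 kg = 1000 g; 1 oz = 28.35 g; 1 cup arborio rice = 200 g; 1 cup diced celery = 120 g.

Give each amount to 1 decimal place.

shredded cheddar: 34.9 oz; diced celery: 0.3 kg; arborio rice: 23.3 oz; tomato paste: 124.7 g

Scaling factor: 11/5 = 2.2.
shredded cheddar: 450 g × 11/5 ÷ 28.35 g/oz ≈ 34.9 oz
diced celery: 1.25 cup × 11/5 × 120 g/cup ÷ 1000 g/kg ≈ 0.3 kg
arborio rice: 1.5 cup × 11/5 × 200 g/cup ÷ 28.35 g/oz ≈ 23.3 oz
tomato paste: 2 oz × 11/5 × 28.35 g/oz ≈ 124.7 g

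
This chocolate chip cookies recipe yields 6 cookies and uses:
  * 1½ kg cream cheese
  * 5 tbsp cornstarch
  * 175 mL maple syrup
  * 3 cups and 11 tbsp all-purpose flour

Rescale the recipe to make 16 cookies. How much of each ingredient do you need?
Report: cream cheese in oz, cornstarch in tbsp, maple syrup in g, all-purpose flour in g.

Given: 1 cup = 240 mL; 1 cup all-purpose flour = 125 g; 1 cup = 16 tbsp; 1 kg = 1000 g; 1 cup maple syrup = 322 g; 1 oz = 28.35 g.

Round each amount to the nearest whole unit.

Scaling factor: 16/6 = 8/3.
cream cheese: 1.5 kg × 8/3 × 1000 g/kg ÷ 28.35 g/oz ≈ 141 oz
cornstarch: 5 tbsp × 8/3 ≈ 13 tbsp
maple syrup: 175 mL × 8/3 ÷ 240 mL/cup × 322 g/cup ≈ 626 g
all-purpose flour: (3 cup + 11 tbsp = 3.6875 cup) × 8/3 × 125 g/cup ≈ 1229 g

cream cheese: 141 oz; cornstarch: 13 tbsp; maple syrup: 626 g; all-purpose flour: 1229 g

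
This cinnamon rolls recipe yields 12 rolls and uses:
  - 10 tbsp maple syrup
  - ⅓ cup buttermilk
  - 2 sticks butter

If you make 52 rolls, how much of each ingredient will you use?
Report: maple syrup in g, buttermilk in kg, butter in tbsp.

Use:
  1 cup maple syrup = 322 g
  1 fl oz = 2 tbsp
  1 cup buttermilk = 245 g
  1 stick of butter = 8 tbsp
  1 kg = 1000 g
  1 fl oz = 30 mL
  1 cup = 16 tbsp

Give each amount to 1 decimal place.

Scaling factor: 52/12 = 13/3.
maple syrup: 10 tbsp × 13/3 ÷ 16 tbsp/cup × 322 g/cup ≈ 872.1 g
buttermilk: 1/3 cup × 13/3 × 245 g/cup ÷ 1000 g/kg ≈ 0.4 kg
butter: 2 stick × 13/3 × 8 tbsp/stick ≈ 69.3 tbsp

maple syrup: 872.1 g; buttermilk: 0.4 kg; butter: 69.3 tbsp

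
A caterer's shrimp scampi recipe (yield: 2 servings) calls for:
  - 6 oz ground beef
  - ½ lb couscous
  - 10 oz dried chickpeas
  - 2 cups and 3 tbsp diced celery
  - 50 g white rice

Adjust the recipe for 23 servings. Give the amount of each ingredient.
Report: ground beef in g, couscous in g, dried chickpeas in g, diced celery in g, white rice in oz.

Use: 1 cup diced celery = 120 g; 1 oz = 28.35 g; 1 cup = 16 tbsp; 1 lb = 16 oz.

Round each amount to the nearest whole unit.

ground beef: 1956 g; couscous: 2608 g; dried chickpeas: 3260 g; diced celery: 3019 g; white rice: 20 oz

Scaling factor: 23/2 = 11.5.
ground beef: 6 oz × 23/2 × 28.35 g/oz ≈ 1956 g
couscous: 0.5 lb × 23/2 × 16 oz/lb × 28.35 g/oz ≈ 2608 g
dried chickpeas: 10 oz × 23/2 × 28.35 g/oz ≈ 3260 g
diced celery: (2 cup + 3 tbsp = 2.1875 cup) × 23/2 × 120 g/cup ≈ 3019 g
white rice: 50 g × 23/2 ÷ 28.35 g/oz ≈ 20 oz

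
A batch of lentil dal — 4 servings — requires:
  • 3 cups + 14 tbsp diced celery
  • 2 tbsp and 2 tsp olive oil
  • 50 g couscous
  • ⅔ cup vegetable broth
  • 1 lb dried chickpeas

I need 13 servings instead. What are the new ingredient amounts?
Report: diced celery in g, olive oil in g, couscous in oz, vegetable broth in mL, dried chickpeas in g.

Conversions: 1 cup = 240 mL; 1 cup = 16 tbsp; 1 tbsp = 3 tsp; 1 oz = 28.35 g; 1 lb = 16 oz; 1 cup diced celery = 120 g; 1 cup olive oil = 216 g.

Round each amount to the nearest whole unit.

diced celery: 1511 g; olive oil: 117 g; couscous: 6 oz; vegetable broth: 520 mL; dried chickpeas: 1474 g

Scaling factor: 13/4 = 3.25.
diced celery: (3 cup + 14 tbsp = 3.875 cup) × 13/4 × 120 g/cup ≈ 1511 g
olive oil: (2 tbsp + 2 tsp = 8/3 tbsp) × 13/4 ÷ 16 tbsp/cup × 216 g/cup = 117 g
couscous: 50 g × 13/4 ÷ 28.35 g/oz ≈ 6 oz
vegetable broth: 2/3 cup × 13/4 × 240 mL/cup = 520 mL
dried chickpeas: 1 lb × 13/4 × 16 oz/lb × 28.35 g/oz ≈ 1474 g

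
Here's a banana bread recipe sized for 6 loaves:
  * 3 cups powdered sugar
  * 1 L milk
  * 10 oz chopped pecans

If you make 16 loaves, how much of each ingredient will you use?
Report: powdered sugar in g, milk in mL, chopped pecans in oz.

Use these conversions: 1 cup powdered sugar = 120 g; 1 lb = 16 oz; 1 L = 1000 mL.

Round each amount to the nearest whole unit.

Scaling factor: 16/6 = 8/3.
powdered sugar: 3 cup × 8/3 × 120 g/cup = 960 g
milk: 1 L × 8/3 × 1000 mL/L ≈ 2667 mL
chopped pecans: 10 oz × 8/3 ≈ 27 oz

powdered sugar: 960 g; milk: 2667 mL; chopped pecans: 27 oz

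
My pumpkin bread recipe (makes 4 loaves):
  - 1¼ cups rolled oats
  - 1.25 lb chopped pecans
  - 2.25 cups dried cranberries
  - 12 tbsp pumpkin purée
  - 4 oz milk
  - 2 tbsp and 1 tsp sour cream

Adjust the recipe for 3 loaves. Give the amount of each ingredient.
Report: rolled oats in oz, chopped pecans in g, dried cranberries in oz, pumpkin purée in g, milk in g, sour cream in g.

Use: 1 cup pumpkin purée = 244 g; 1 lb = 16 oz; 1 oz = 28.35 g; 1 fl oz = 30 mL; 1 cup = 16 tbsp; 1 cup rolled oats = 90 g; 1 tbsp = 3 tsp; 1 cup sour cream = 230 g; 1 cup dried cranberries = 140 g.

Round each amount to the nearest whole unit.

rolled oats: 3 oz; chopped pecans: 425 g; dried cranberries: 8 oz; pumpkin purée: 137 g; milk: 85 g; sour cream: 25 g

Scaling factor: 3/4 = 0.75.
rolled oats: 1.25 cup × 3/4 × 90 g/cup ÷ 28.35 g/oz ≈ 3 oz
chopped pecans: 1.25 lb × 3/4 × 16 oz/lb × 28.35 g/oz ≈ 425 g
dried cranberries: 2.25 cup × 3/4 × 140 g/cup ÷ 28.35 g/oz ≈ 8 oz
pumpkin purée: 12 tbsp × 3/4 ÷ 16 tbsp/cup × 244 g/cup ≈ 137 g
milk: 4 oz × 3/4 × 28.35 g/oz ≈ 85 g
sour cream: (2 tbsp + 1 tsp = 7/3 tbsp) × 3/4 ÷ 16 tbsp/cup × 230 g/cup ≈ 25 g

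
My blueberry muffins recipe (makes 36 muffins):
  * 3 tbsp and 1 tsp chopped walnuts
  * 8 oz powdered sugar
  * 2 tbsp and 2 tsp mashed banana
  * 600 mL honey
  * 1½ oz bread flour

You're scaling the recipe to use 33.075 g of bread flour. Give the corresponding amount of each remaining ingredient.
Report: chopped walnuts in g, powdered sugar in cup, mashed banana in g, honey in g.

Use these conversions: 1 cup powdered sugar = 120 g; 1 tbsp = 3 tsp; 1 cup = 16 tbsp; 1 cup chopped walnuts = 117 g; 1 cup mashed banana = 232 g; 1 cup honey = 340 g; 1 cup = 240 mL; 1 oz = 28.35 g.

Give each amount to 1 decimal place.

The original recipe has 42.525 g of bread flour, so the scaling factor is 33.075 ÷ 42.525 = 7/9.
chopped walnuts: (3 tbsp + 1 tsp = 10/3 tbsp) × 7/9 ÷ 16 tbsp/cup × 117 g/cup ≈ 19.0 g
powdered sugar: 8 oz × 7/9 × 28.35 g/oz ÷ 120 g/cup ≈ 1.5 cup
mashed banana: (2 tbsp + 2 tsp = 8/3 tbsp) × 7/9 ÷ 16 tbsp/cup × 232 g/cup ≈ 30.1 g
honey: 600 mL × 7/9 ÷ 240 mL/cup × 340 g/cup ≈ 661.1 g

chopped walnuts: 19.0 g; powdered sugar: 1.5 cup; mashed banana: 30.1 g; honey: 661.1 g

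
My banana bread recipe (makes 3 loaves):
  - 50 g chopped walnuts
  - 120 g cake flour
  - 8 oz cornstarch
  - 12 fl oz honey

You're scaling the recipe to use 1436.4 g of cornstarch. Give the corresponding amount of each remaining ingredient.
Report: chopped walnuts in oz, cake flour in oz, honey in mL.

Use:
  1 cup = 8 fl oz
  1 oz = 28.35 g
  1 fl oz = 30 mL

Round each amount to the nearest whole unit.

The original recipe has 226.8 g of cornstarch, so the scaling factor is 1436.4 ÷ 226.8 = 19/3.
chopped walnuts: 50 g × 19/3 ÷ 28.35 g/oz ≈ 11 oz
cake flour: 120 g × 19/3 ÷ 28.35 g/oz ≈ 27 oz
honey: 12 fl oz × 19/3 × 30 mL/fl oz = 2280 mL

chopped walnuts: 11 oz; cake flour: 27 oz; honey: 2280 mL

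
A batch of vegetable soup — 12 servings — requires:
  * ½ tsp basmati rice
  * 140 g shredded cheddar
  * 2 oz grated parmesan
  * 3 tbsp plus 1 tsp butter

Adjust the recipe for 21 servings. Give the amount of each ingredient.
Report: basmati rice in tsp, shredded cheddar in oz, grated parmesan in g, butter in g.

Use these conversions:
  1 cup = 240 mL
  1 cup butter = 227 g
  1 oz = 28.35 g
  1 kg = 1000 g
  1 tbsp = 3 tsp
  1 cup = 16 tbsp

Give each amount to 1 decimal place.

basmati rice: 0.9 tsp; shredded cheddar: 8.6 oz; grated parmesan: 99.2 g; butter: 82.8 g

Scaling factor: 21/12 = 7/4 = 1.75.
basmati rice: 0.5 tsp × 7/4 ≈ 0.9 tsp
shredded cheddar: 140 g × 7/4 ÷ 28.35 g/oz ≈ 8.6 oz
grated parmesan: 2 oz × 7/4 × 28.35 g/oz ≈ 99.2 g
butter: (3 tbsp + 1 tsp = 10/3 tbsp) × 7/4 ÷ 16 tbsp/cup × 227 g/cup ≈ 82.8 g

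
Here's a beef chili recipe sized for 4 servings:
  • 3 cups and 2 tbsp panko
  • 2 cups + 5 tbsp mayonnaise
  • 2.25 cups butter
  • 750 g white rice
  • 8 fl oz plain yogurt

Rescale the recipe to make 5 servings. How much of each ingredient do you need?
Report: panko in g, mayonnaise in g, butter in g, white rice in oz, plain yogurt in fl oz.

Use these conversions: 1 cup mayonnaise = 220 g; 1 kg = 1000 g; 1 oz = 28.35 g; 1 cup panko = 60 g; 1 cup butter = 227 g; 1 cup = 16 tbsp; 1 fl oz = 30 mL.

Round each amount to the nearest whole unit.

panko: 234 g; mayonnaise: 636 g; butter: 638 g; white rice: 33 oz; plain yogurt: 10 fl oz

Scaling factor: 5/4 = 1.25.
panko: (3 cup + 2 tbsp = 3.125 cup) × 5/4 × 60 g/cup ≈ 234 g
mayonnaise: (2 cup + 5 tbsp = 2.3125 cup) × 5/4 × 220 g/cup ≈ 636 g
butter: 2.25 cup × 5/4 × 227 g/cup ≈ 638 g
white rice: 750 g × 5/4 ÷ 28.35 g/oz ≈ 33 oz
plain yogurt: 8 fl oz × 5/4 = 10 fl oz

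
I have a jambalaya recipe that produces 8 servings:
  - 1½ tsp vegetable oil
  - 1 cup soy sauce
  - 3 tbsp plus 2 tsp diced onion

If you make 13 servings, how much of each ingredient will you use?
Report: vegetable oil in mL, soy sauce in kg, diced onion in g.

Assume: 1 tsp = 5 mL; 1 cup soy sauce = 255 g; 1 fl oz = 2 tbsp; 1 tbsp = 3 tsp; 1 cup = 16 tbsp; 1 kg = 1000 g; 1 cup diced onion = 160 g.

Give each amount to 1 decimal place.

Scaling factor: 13/8 = 1.625.
vegetable oil: 1.5 tsp × 13/8 × 5 mL/tsp ≈ 12.2 mL
soy sauce: 1 cup × 13/8 × 255 g/cup ÷ 1000 g/kg ≈ 0.4 kg
diced onion: (3 tbsp + 2 tsp = 11/3 tbsp) × 13/8 ÷ 16 tbsp/cup × 160 g/cup ≈ 59.6 g

vegetable oil: 12.2 mL; soy sauce: 0.4 kg; diced onion: 59.6 g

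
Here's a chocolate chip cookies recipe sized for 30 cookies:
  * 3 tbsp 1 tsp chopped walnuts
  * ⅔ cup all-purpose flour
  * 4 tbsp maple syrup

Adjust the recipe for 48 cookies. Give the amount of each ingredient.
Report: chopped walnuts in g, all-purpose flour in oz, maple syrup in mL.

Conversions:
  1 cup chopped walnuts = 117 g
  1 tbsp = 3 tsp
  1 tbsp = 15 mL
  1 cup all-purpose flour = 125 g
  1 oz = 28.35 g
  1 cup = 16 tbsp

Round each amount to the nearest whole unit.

Scaling factor: 48/30 = 8/5 = 1.6.
chopped walnuts: (3 tbsp + 1 tsp = 10/3 tbsp) × 8/5 ÷ 16 tbsp/cup × 117 g/cup = 39 g
all-purpose flour: 2/3 cup × 8/5 × 125 g/cup ÷ 28.35 g/oz ≈ 5 oz
maple syrup: 4 tbsp × 8/5 × 15 mL/tbsp = 96 mL

chopped walnuts: 39 g; all-purpose flour: 5 oz; maple syrup: 96 mL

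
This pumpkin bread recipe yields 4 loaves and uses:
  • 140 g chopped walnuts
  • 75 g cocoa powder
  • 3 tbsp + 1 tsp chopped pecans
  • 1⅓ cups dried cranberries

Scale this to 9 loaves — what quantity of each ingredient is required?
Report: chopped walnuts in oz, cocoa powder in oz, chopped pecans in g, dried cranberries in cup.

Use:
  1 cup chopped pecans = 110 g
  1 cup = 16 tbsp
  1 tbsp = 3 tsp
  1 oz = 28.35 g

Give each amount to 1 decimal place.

chopped walnuts: 11.1 oz; cocoa powder: 6.0 oz; chopped pecans: 51.6 g; dried cranberries: 3.0 cup

Scaling factor: 9/4 = 2.25.
chopped walnuts: 140 g × 9/4 ÷ 28.35 g/oz ≈ 11.1 oz
cocoa powder: 75 g × 9/4 ÷ 28.35 g/oz ≈ 6.0 oz
chopped pecans: (3 tbsp + 1 tsp = 10/3 tbsp) × 9/4 ÷ 16 tbsp/cup × 110 g/cup ≈ 51.6 g
dried cranberries: 4/3 cup × 9/4 = 3.0 cup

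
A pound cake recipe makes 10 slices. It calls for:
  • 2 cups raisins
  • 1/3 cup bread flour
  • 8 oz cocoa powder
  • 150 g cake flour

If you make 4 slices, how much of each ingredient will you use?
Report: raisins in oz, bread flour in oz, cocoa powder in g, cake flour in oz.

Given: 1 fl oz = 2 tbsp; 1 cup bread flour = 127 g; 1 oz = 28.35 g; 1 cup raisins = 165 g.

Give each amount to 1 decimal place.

raisins: 4.7 oz; bread flour: 0.6 oz; cocoa powder: 90.7 g; cake flour: 2.1 oz

Scaling factor: 4/10 = 2/5 = 0.4.
raisins: 2 cup × 2/5 × 165 g/cup ÷ 28.35 g/oz ≈ 4.7 oz
bread flour: 1/3 cup × 2/5 × 127 g/cup ÷ 28.35 g/oz ≈ 0.6 oz
cocoa powder: 8 oz × 2/5 × 28.35 g/oz ≈ 90.7 g
cake flour: 150 g × 2/5 ÷ 28.35 g/oz ≈ 2.1 oz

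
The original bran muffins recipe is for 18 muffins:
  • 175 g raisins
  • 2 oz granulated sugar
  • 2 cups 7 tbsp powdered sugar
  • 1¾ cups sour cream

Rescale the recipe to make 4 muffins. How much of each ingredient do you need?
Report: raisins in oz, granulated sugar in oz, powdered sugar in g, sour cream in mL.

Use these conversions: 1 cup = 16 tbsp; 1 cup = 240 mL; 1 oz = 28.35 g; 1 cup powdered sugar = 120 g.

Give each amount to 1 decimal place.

raisins: 1.4 oz; granulated sugar: 0.4 oz; powdered sugar: 65.0 g; sour cream: 93.3 mL

Scaling factor: 4/18 = 2/9.
raisins: 175 g × 2/9 ÷ 28.35 g/oz ≈ 1.4 oz
granulated sugar: 2 oz × 2/9 ≈ 0.4 oz
powdered sugar: (2 cup + 7 tbsp = 2.4375 cup) × 2/9 × 120 g/cup = 65.0 g
sour cream: 1.75 cup × 2/9 × 240 mL/cup ≈ 93.3 mL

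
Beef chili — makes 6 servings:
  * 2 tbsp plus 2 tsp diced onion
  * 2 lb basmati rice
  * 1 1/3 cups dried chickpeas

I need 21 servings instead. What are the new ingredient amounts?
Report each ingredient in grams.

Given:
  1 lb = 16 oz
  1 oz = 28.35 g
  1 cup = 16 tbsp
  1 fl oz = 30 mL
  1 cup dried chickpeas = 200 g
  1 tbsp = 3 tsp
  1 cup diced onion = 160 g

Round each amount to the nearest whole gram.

Scaling factor: 21/6 = 7/2 = 3.5.
diced onion: (2 tbsp + 2 tsp = 8/3 tbsp) × 7/2 ÷ 16 tbsp/cup × 160 g/cup ≈ 93 g
basmati rice: 2 lb × 7/2 × 16 oz/lb × 28.35 g/oz ≈ 3175 g
dried chickpeas: 4/3 cup × 7/2 × 200 g/cup ≈ 933 g

diced onion: 93 g; basmati rice: 3175 g; dried chickpeas: 933 g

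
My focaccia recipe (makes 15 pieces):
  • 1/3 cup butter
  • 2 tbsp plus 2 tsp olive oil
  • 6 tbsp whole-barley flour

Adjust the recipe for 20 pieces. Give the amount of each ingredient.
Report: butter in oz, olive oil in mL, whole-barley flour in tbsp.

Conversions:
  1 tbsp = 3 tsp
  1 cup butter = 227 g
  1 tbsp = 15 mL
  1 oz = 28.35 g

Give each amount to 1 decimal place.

butter: 3.6 oz; olive oil: 53.3 mL; whole-barley flour: 8.0 tbsp

Scaling factor: 20/15 = 4/3.
butter: 1/3 cup × 4/3 × 227 g/cup ÷ 28.35 g/oz ≈ 3.6 oz
olive oil: (2 tbsp + 2 tsp = 8/3 tbsp) × 4/3 × 15 mL/tbsp ≈ 53.3 mL
whole-barley flour: 6 tbsp × 4/3 = 8.0 tbsp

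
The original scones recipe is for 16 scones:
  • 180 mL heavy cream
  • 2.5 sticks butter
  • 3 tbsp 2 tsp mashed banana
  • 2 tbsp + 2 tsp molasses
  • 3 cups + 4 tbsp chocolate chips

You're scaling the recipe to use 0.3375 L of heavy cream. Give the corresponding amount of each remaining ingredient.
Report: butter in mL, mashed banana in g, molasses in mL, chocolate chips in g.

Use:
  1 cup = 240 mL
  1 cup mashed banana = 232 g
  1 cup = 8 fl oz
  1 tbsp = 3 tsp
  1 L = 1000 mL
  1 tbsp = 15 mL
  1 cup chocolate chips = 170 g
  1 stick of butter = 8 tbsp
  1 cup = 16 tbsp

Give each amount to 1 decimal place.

The original recipe has 0.18 L of heavy cream, so the scaling factor is 0.3375 ÷ 0.18 = 15/8 = 1.875.
butter: 2.5 stick × 15/8 × 8 tbsp/stick × 15 mL/tbsp = 562.5 mL
mashed banana: (3 tbsp + 2 tsp = 11/3 tbsp) × 15/8 ÷ 16 tbsp/cup × 232 g/cup ≈ 99.7 g
molasses: (2 tbsp + 2 tsp = 8/3 tbsp) × 15/8 × 15 mL/tbsp = 75.0 mL
chocolate chips: (3 cup + 4 tbsp = 3.25 cup) × 15/8 × 170 g/cup ≈ 1035.9 g

butter: 562.5 mL; mashed banana: 99.7 g; molasses: 75.0 mL; chocolate chips: 1035.9 g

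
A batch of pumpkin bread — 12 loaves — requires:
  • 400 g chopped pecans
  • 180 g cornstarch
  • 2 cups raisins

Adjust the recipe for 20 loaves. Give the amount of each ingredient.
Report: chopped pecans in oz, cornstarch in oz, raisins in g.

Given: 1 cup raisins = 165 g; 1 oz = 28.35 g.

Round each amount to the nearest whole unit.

chopped pecans: 24 oz; cornstarch: 11 oz; raisins: 550 g

Scaling factor: 20/12 = 5/3.
chopped pecans: 400 g × 5/3 ÷ 28.35 g/oz ≈ 24 oz
cornstarch: 180 g × 5/3 ÷ 28.35 g/oz ≈ 11 oz
raisins: 2 cup × 5/3 × 165 g/cup = 550 g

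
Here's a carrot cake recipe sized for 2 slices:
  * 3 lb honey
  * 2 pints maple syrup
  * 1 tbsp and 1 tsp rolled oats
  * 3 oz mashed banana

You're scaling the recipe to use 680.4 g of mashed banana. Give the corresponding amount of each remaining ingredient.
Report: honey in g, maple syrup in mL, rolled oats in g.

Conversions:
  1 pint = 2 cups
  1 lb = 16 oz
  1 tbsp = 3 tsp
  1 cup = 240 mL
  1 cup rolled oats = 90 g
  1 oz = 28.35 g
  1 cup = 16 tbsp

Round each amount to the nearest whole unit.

The original recipe has 85.05 g of mashed banana, so the scaling factor is 680.4 ÷ 85.05 = 8.
honey: 3 lb × 8 × 16 oz/lb × 28.35 g/oz ≈ 10886 g
maple syrup: 2 pint × 8 × 2 cup/pint × 240 mL/cup = 7680 mL
rolled oats: (1 tbsp + 1 tsp = 4/3 tbsp) × 8 ÷ 16 tbsp/cup × 90 g/cup = 60 g

honey: 10886 g; maple syrup: 7680 mL; rolled oats: 60 g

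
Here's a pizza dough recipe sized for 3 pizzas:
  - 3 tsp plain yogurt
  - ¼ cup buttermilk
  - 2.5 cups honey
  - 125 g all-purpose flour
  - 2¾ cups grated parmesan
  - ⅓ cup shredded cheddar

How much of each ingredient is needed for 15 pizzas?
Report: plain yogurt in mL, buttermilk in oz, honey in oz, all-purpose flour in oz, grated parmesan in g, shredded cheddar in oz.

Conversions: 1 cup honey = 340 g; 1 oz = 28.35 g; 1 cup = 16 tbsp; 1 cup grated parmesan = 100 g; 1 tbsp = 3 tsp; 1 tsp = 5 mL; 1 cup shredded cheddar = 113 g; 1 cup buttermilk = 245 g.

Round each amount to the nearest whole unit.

plain yogurt: 75 mL; buttermilk: 11 oz; honey: 150 oz; all-purpose flour: 22 oz; grated parmesan: 1375 g; shredded cheddar: 7 oz

Scaling factor: 15/3 = 5.
plain yogurt: 3 tsp × 5 × 5 mL/tsp = 75 mL
buttermilk: 0.25 cup × 5 × 245 g/cup ÷ 28.35 g/oz ≈ 11 oz
honey: 2.5 cup × 5 × 340 g/cup ÷ 28.35 g/oz ≈ 150 oz
all-purpose flour: 125 g × 5 ÷ 28.35 g/oz ≈ 22 oz
grated parmesan: 2.75 cup × 5 × 100 g/cup = 1375 g
shredded cheddar: 1/3 cup × 5 × 113 g/cup ÷ 28.35 g/oz ≈ 7 oz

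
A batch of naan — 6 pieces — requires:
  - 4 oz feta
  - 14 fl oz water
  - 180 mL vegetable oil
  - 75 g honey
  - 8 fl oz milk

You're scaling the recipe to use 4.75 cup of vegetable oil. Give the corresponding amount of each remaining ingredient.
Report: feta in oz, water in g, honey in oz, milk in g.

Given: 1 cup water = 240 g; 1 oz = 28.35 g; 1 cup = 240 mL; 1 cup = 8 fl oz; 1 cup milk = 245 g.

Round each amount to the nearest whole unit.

The original recipe has 0.75 cup of vegetable oil, so the scaling factor is 4.75 ÷ 0.75 = 19/3.
feta: 4 oz × 19/3 ≈ 25 oz
water: 14 fl oz × 19/3 ÷ 8 fl oz/cup × 240 g/cup = 2660 g
honey: 75 g × 19/3 ÷ 28.35 g/oz ≈ 17 oz
milk: 8 fl oz × 19/3 ÷ 8 fl oz/cup × 245 g/cup ≈ 1552 g

feta: 25 oz; water: 2660 g; honey: 17 oz; milk: 1552 g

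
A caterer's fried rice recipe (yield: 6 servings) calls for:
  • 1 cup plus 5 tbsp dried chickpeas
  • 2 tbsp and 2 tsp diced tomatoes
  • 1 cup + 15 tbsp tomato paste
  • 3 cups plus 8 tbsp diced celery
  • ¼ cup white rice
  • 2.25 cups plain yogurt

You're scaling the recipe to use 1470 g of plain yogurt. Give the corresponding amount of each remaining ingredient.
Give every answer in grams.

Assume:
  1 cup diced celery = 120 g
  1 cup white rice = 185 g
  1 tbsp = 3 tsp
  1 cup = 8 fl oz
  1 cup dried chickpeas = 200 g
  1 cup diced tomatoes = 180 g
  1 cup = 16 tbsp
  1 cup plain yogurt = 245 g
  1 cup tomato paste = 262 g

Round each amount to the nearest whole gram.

The original recipe has 551.25 g of plain yogurt, so the scaling factor is 1470 ÷ 551.25 = 8/3.
dried chickpeas: (1 cup + 5 tbsp = 1.3125 cup) × 8/3 × 200 g/cup = 700 g
diced tomatoes: (2 tbsp + 2 tsp = 8/3 tbsp) × 8/3 ÷ 16 tbsp/cup × 180 g/cup = 80 g
tomato paste: (1 cup + 15 tbsp = 1.9375 cup) × 8/3 × 262 g/cup ≈ 1354 g
diced celery: (3 cup + 8 tbsp = 3.5 cup) × 8/3 × 120 g/cup = 1120 g
white rice: 0.25 cup × 8/3 × 185 g/cup ≈ 123 g

dried chickpeas: 700 g; diced tomatoes: 80 g; tomato paste: 1354 g; diced celery: 1120 g; white rice: 123 g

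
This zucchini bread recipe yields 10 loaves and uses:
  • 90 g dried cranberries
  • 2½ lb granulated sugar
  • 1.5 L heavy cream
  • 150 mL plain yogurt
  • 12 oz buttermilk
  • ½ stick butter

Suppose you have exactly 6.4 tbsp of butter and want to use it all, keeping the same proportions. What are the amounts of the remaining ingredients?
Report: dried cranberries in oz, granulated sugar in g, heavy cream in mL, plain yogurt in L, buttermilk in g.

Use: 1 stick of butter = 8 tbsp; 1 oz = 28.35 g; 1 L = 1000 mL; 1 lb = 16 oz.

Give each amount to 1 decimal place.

The original recipe has 4 tbsp of butter, so the scaling factor is 6.4 ÷ 4 = 8/5 = 1.6.
dried cranberries: 90 g × 8/5 ÷ 28.35 g/oz ≈ 5.1 oz
granulated sugar: 2.5 lb × 8/5 × 16 oz/lb × 28.35 g/oz = 1814.4 g
heavy cream: 1.5 L × 8/5 × 1000 mL/L = 2400.0 mL
plain yogurt: 150 mL × 8/5 ÷ 1000 mL/L ≈ 0.2 L
buttermilk: 12 oz × 8/5 × 28.35 g/oz ≈ 544.3 g

dried cranberries: 5.1 oz; granulated sugar: 1814.4 g; heavy cream: 2400.0 mL; plain yogurt: 0.2 L; buttermilk: 544.3 g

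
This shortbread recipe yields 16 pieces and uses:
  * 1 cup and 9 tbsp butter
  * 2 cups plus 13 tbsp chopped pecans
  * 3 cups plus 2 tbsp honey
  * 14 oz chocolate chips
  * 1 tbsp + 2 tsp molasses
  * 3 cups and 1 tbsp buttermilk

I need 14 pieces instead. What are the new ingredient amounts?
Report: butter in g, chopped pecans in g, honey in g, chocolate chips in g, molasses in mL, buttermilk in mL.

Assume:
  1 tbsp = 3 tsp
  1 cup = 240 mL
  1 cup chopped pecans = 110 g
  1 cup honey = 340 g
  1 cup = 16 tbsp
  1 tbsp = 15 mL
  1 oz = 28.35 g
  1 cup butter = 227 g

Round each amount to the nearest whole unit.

butter: 310 g; chopped pecans: 271 g; honey: 930 g; chocolate chips: 347 g; molasses: 22 mL; buttermilk: 643 mL

Scaling factor: 14/16 = 7/8 = 0.875.
butter: (1 cup + 9 tbsp = 1.5625 cup) × 7/8 × 227 g/cup ≈ 310 g
chopped pecans: (2 cup + 13 tbsp = 2.8125 cup) × 7/8 × 110 g/cup ≈ 271 g
honey: (3 cup + 2 tbsp = 3.125 cup) × 7/8 × 340 g/cup ≈ 930 g
chocolate chips: 14 oz × 7/8 × 28.35 g/oz ≈ 347 g
molasses: (1 tbsp + 2 tsp = 5/3 tbsp) × 7/8 × 15 mL/tbsp ≈ 22 mL
buttermilk: (3 cup + 1 tbsp = 3.0625 cup) × 7/8 × 240 mL/cup ≈ 643 mL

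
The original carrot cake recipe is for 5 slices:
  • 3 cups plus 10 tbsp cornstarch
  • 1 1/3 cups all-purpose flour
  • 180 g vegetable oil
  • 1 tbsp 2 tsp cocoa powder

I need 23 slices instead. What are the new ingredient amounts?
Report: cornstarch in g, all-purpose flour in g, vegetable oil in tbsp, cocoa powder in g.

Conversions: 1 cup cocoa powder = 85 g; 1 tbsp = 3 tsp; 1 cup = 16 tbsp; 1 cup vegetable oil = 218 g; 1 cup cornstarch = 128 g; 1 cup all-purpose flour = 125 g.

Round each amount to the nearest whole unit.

cornstarch: 2134 g; all-purpose flour: 767 g; vegetable oil: 61 tbsp; cocoa powder: 41 g

Scaling factor: 23/5 = 4.6.
cornstarch: (3 cup + 10 tbsp = 3.625 cup) × 23/5 × 128 g/cup ≈ 2134 g
all-purpose flour: 4/3 cup × 23/5 × 125 g/cup ≈ 767 g
vegetable oil: 180 g × 23/5 ÷ 218 g/cup × 16 tbsp/cup ≈ 61 tbsp
cocoa powder: (1 tbsp + 2 tsp = 5/3 tbsp) × 23/5 ÷ 16 tbsp/cup × 85 g/cup ≈ 41 g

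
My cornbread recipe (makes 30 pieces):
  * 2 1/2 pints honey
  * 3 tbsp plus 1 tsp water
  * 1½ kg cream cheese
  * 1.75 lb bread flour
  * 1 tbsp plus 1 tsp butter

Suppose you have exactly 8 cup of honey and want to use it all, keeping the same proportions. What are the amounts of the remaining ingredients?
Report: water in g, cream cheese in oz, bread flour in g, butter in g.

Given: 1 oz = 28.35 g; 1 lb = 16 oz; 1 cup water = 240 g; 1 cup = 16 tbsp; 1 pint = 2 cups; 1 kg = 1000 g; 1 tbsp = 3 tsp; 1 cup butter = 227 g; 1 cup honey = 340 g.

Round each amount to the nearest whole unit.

water: 80 g; cream cheese: 85 oz; bread flour: 1270 g; butter: 30 g

The original recipe has 5 cup of honey, so the scaling factor is 8 ÷ 5 = 8/5 = 1.6.
water: (3 tbsp + 1 tsp = 10/3 tbsp) × 8/5 ÷ 16 tbsp/cup × 240 g/cup = 80 g
cream cheese: 1.5 kg × 8/5 × 1000 g/kg ÷ 28.35 g/oz ≈ 85 oz
bread flour: 1.75 lb × 8/5 × 16 oz/lb × 28.35 g/oz ≈ 1270 g
butter: (1 tbsp + 1 tsp = 4/3 tbsp) × 8/5 ÷ 16 tbsp/cup × 227 g/cup ≈ 30 g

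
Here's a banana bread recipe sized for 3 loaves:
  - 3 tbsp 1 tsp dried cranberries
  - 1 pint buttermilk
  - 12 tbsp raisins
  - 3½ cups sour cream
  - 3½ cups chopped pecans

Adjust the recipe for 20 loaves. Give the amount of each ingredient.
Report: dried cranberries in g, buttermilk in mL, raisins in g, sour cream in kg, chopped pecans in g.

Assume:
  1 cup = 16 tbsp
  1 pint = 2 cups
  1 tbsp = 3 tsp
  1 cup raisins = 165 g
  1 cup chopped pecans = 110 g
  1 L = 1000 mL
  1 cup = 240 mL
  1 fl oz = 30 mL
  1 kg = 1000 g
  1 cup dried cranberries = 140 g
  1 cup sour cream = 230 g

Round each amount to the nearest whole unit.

Scaling factor: 20/3.
dried cranberries: (3 tbsp + 1 tsp = 10/3 tbsp) × 20/3 ÷ 16 tbsp/cup × 140 g/cup ≈ 194 g
buttermilk: 1 pint × 20/3 × 2 cup/pint × 240 mL/cup = 3200 mL
raisins: 12 tbsp × 20/3 ÷ 16 tbsp/cup × 165 g/cup = 825 g
sour cream: 3.5 cup × 20/3 × 230 g/cup ÷ 1000 g/kg ≈ 5 kg
chopped pecans: 3.5 cup × 20/3 × 110 g/cup ≈ 2567 g

dried cranberries: 194 g; buttermilk: 3200 mL; raisins: 825 g; sour cream: 5 kg; chopped pecans: 2567 g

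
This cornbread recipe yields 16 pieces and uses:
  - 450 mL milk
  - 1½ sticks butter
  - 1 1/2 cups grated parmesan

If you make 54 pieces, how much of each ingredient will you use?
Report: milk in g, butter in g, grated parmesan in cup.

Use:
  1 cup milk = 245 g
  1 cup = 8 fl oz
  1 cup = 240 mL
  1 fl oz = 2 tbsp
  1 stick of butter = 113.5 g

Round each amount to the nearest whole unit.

Scaling factor: 54/16 = 27/8 = 3.375.
milk: 450 mL × 27/8 ÷ 240 mL/cup × 245 g/cup ≈ 1550 g
butter: 1.5 stick × 27/8 × 113.5 g/stick ≈ 575 g
grated parmesan: 1.5 cup × 27/8 ≈ 5 cup

milk: 1550 g; butter: 575 g; grated parmesan: 5 cup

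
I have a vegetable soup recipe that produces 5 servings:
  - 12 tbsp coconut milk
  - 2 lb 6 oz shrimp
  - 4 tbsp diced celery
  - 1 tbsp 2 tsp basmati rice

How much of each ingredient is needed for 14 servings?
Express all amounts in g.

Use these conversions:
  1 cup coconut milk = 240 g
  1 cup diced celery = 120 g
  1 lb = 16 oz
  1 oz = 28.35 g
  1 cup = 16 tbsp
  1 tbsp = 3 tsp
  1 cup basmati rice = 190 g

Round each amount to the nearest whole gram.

Scaling factor: 14/5 = 2.8.
coconut milk: 12 tbsp × 14/5 ÷ 16 tbsp/cup × 240 g/cup = 504 g
shrimp: (2 lb + 6 oz = 2.375 lb) × 14/5 × 16 oz/lb × 28.35 g/oz ≈ 3016 g
diced celery: 4 tbsp × 14/5 ÷ 16 tbsp/cup × 120 g/cup = 84 g
basmati rice: (1 tbsp + 2 tsp = 5/3 tbsp) × 14/5 ÷ 16 tbsp/cup × 190 g/cup ≈ 55 g

coconut milk: 504 g; shrimp: 3016 g; diced celery: 84 g; basmati rice: 55 g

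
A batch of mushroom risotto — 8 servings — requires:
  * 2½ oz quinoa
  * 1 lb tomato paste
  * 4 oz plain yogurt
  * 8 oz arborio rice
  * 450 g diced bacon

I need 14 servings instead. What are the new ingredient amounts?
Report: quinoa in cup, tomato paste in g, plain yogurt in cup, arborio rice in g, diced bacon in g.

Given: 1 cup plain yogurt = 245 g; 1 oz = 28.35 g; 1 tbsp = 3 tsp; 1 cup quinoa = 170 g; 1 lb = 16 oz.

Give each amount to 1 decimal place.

Scaling factor: 14/8 = 7/4 = 1.75.
quinoa: 2.5 oz × 7/4 × 28.35 g/oz ÷ 170 g/cup ≈ 0.7 cup
tomato paste: 1 lb × 7/4 × 16 oz/lb × 28.35 g/oz = 793.8 g
plain yogurt: 4 oz × 7/4 × 28.35 g/oz ÷ 245 g/cup ≈ 0.8 cup
arborio rice: 8 oz × 7/4 × 28.35 g/oz = 396.9 g
diced bacon: 450 g × 7/4 = 787.5 g

quinoa: 0.7 cup; tomato paste: 793.8 g; plain yogurt: 0.8 cup; arborio rice: 396.9 g; diced bacon: 787.5 g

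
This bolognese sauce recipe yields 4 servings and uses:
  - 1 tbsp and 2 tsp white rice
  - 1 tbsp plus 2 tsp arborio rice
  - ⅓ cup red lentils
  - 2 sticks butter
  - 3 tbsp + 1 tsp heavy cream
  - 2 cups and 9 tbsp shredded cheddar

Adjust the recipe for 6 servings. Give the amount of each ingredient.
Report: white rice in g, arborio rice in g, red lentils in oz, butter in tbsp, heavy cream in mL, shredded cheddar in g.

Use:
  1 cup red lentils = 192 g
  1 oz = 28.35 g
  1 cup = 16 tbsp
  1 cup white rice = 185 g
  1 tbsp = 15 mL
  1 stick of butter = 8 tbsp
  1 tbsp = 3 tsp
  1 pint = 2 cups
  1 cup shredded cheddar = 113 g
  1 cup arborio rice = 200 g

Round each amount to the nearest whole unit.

Scaling factor: 6/4 = 3/2 = 1.5.
white rice: (1 tbsp + 2 tsp = 5/3 tbsp) × 3/2 ÷ 16 tbsp/cup × 185 g/cup ≈ 29 g
arborio rice: (1 tbsp + 2 tsp = 5/3 tbsp) × 3/2 ÷ 16 tbsp/cup × 200 g/cup ≈ 31 g
red lentils: 1/3 cup × 3/2 × 192 g/cup ÷ 28.35 g/oz ≈ 3 oz
butter: 2 stick × 3/2 × 8 tbsp/stick = 24 tbsp
heavy cream: (3 tbsp + 1 tsp = 10/3 tbsp) × 3/2 × 15 mL/tbsp = 75 mL
shredded cheddar: (2 cup + 9 tbsp = 2.5625 cup) × 3/2 × 113 g/cup ≈ 434 g

white rice: 29 g; arborio rice: 31 g; red lentils: 3 oz; butter: 24 tbsp; heavy cream: 75 mL; shredded cheddar: 434 g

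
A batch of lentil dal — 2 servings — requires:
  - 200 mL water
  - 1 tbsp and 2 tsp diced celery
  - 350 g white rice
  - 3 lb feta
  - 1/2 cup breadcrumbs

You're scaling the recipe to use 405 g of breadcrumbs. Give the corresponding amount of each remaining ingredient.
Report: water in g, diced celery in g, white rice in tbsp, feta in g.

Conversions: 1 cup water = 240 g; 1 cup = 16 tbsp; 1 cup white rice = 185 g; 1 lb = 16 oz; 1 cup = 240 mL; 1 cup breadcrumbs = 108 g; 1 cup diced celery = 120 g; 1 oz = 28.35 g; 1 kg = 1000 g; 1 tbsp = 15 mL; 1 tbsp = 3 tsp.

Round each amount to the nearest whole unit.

The original recipe has 54 g of breadcrumbs, so the scaling factor is 405 ÷ 54 = 15/2 = 7.5.
water: 200 mL × 15/2 ÷ 240 mL/cup × 240 g/cup = 1500 g
diced celery: (1 tbsp + 2 tsp = 5/3 tbsp) × 15/2 ÷ 16 tbsp/cup × 120 g/cup ≈ 94 g
white rice: 350 g × 15/2 ÷ 185 g/cup × 16 tbsp/cup ≈ 227 tbsp
feta: 3 lb × 15/2 × 16 oz/lb × 28.35 g/oz = 10206 g

water: 1500 g; diced celery: 94 g; white rice: 227 tbsp; feta: 10206 g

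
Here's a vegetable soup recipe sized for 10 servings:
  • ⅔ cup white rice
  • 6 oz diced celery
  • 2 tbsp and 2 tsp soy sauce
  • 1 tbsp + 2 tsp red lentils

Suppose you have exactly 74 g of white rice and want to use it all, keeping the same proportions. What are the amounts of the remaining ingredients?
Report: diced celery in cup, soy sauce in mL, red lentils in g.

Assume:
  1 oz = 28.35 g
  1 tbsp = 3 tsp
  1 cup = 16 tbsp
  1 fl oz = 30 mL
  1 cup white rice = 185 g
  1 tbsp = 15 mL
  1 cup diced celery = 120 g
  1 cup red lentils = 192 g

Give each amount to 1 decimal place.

diced celery: 0.9 cup; soy sauce: 24.0 mL; red lentils: 12.0 g

The original recipe has 370/3 g of white rice, so the scaling factor is 74 ÷ 370/3 = 3/5 = 0.6.
diced celery: 6 oz × 3/5 × 28.35 g/oz ÷ 120 g/cup ≈ 0.9 cup
soy sauce: (2 tbsp + 2 tsp = 8/3 tbsp) × 3/5 × 15 mL/tbsp = 24.0 mL
red lentils: (1 tbsp + 2 tsp = 5/3 tbsp) × 3/5 ÷ 16 tbsp/cup × 192 g/cup = 12.0 g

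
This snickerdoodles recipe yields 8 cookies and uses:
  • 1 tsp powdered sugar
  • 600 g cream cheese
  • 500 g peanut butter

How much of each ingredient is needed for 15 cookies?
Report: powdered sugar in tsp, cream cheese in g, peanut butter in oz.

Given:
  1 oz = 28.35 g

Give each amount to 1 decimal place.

powdered sugar: 1.9 tsp; cream cheese: 1125.0 g; peanut butter: 33.1 oz

Scaling factor: 15/8 = 1.875.
powdered sugar: 1 tsp × 15/8 ≈ 1.9 tsp
cream cheese: 600 g × 15/8 = 1125.0 g
peanut butter: 500 g × 15/8 ÷ 28.35 g/oz ≈ 33.1 oz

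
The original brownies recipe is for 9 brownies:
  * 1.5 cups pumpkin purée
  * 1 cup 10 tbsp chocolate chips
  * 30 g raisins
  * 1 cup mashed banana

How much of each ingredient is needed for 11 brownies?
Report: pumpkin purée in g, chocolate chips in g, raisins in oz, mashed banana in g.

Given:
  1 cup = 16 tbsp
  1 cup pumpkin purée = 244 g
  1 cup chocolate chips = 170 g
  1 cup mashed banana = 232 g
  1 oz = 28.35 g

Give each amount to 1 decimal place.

pumpkin purée: 447.3 g; chocolate chips: 337.6 g; raisins: 1.3 oz; mashed banana: 283.6 g

Scaling factor: 11/9.
pumpkin purée: 1.5 cup × 11/9 × 244 g/cup ≈ 447.3 g
chocolate chips: (1 cup + 10 tbsp = 1.625 cup) × 11/9 × 170 g/cup ≈ 337.6 g
raisins: 30 g × 11/9 ÷ 28.35 g/oz ≈ 1.3 oz
mashed banana: 1 cup × 11/9 × 232 g/cup ≈ 283.6 g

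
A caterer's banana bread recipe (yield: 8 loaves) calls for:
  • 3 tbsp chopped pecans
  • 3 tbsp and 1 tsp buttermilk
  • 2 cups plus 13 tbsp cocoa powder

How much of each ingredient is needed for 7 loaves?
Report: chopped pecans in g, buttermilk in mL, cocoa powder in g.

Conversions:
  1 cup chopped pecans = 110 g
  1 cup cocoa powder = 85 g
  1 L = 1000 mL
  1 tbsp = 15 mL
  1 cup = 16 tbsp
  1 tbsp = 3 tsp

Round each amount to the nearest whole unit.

Scaling factor: 7/8 = 0.875.
chopped pecans: 3 tbsp × 7/8 ÷ 16 tbsp/cup × 110 g/cup ≈ 18 g
buttermilk: (3 tbsp + 1 tsp = 10/3 tbsp) × 7/8 × 15 mL/tbsp ≈ 44 mL
cocoa powder: (2 cup + 13 tbsp = 2.8125 cup) × 7/8 × 85 g/cup ≈ 209 g

chopped pecans: 18 g; buttermilk: 44 mL; cocoa powder: 209 g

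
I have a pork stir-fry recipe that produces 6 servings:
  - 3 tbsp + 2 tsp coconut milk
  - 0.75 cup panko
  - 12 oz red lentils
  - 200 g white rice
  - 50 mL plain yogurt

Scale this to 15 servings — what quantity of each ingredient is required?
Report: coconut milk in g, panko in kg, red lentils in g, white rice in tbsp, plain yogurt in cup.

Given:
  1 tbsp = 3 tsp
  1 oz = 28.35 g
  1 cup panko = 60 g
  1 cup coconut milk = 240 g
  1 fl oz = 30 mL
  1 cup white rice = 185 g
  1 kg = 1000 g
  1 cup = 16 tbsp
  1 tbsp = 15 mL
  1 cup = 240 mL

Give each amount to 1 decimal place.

coconut milk: 137.5 g; panko: 0.1 kg; red lentils: 850.5 g; white rice: 43.2 tbsp; plain yogurt: 0.5 cup

Scaling factor: 15/6 = 5/2 = 2.5.
coconut milk: (3 tbsp + 2 tsp = 11/3 tbsp) × 5/2 ÷ 16 tbsp/cup × 240 g/cup = 137.5 g
panko: 0.75 cup × 5/2 × 60 g/cup ÷ 1000 g/kg ≈ 0.1 kg
red lentils: 12 oz × 5/2 × 28.35 g/oz = 850.5 g
white rice: 200 g × 5/2 ÷ 185 g/cup × 16 tbsp/cup ≈ 43.2 tbsp
plain yogurt: 50 mL × 5/2 ÷ 240 mL/cup ≈ 0.5 cup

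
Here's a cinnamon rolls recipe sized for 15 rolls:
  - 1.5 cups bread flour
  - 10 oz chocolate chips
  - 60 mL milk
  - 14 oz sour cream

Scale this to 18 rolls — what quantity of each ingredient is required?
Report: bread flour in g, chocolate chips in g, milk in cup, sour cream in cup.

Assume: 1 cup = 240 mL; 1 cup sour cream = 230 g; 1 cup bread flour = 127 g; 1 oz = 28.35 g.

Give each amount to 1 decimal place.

Scaling factor: 18/15 = 6/5 = 1.2.
bread flour: 1.5 cup × 6/5 × 127 g/cup = 228.6 g
chocolate chips: 10 oz × 6/5 × 28.35 g/oz = 340.2 g
milk: 60 mL × 6/5 ÷ 240 mL/cup = 0.3 cup
sour cream: 14 oz × 6/5 × 28.35 g/oz ÷ 230 g/cup ≈ 2.1 cup

bread flour: 228.6 g; chocolate chips: 340.2 g; milk: 0.3 cup; sour cream: 2.1 cup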